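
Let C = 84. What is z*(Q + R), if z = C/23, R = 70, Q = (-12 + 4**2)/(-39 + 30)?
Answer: 17528/69 ≈ 254.03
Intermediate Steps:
Q = -4/9 (Q = (-12 + 16)/(-9) = 4*(-1/9) = -4/9 ≈ -0.44444)
z = 84/23 ≈ 3.6522
z*(Q + R) = 84*(-4/9 + 70)/23 = (84/23)*(626/9) = 17528/69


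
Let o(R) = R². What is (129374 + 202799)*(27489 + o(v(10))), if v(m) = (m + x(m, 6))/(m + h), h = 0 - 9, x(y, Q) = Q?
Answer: 9216139885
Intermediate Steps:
h = -9
v(m) = (6 + m)/(-9 + m) (v(m) = (m + 6)/(m - 9) = (6 + m)/(-9 + m))
(129374 + 202799)*(27489 + o(v(10))) = (129374 + 202799)*(27489 + ((6 + 10)/(-9 + 10))²) = 332173*(27489 + (16/1)²) = 332173*(27489 + (1*16)²) = 332173*(27489 + 16²) = 332173*(27489 + 256) = 332173*27745 = 9216139885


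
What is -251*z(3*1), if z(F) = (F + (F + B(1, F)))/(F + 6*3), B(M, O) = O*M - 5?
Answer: -1004/21 ≈ -47.810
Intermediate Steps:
B(M, O) = -5 + M*O (B(M, O) = M*O - 5 = -5 + M*O)
z(F) = (-5 + 3*F)/(18 + F) (z(F) = (F + (F + (-5 + 1*F)))/(F + 6*3) = (F + (F + (-5 + F)))/(F + 18) = (F + (-5 + 2*F))/(18 + F) = (-5 + 3*F)/(18 + F))
-251*z(3*1) = -251*(-5 + 3*(3*1))/(18 + 3*1) = -251*(-5 + 3*3)/(18 + 3) = -251*(-5 + 9)/21 = -251*4/21 = -1004/21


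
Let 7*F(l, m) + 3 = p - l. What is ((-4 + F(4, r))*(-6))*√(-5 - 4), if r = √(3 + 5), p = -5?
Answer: 720*I/7 ≈ 102.86*I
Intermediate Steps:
r = 2*√2 (r = √8 = 2*√2 ≈ 2.8284)
F(l, m) = -8/7 - l/7 (F(l, m) = -3/7 + (-5 - l)/7 = -3/7 + (-5/7 - l/7) = -8/7 - l/7)
((-4 + F(4, r))*(-6))*√(-5 - 4) = ((-4 + (-8/7 - ⅐*4))*(-6))*√(-5 - 4) = ((-4 + (-8/7 - 4/7))*(-6))*√(-9) = ((-4 - 12/7)*(-6))*(3*I) = (-40/7*(-6))*(3*I) = 240*(3*I)/7 = 720*I/7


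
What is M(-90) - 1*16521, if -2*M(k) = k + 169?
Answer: -33121/2 ≈ -16561.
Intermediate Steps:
M(k) = -169/2 - k/2 (M(k) = -(k + 169)/2 = -(169 + k)/2 = -169/2 - k/2)
M(-90) - 1*16521 = (-169/2 - ½*(-90)) - 1*16521 = (-169/2 + 45) - 16521 = -79/2 - 16521 = -33121/2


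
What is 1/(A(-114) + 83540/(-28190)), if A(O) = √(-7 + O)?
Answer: -23549926/1031347397 - 87414371*I/1031347397 ≈ -0.022834 - 0.084757*I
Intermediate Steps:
1/(A(-114) + 83540/(-28190)) = 1/(√(-7 - 114) + 83540/(-28190)) = 1/(√(-121) + 83540*(-1/28190)) = 1/(11*I - 8354/2819) = 1/(-8354/2819 + 11*I) = 7946761*(-8354/2819 - 11*I)/1031347397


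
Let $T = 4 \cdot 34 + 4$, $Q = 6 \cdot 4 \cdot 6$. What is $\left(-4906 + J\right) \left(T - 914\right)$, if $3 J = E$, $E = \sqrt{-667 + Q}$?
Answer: $3797244 - 258 i \sqrt{523} \approx 3.7972 \cdot 10^{6} - 5900.3 i$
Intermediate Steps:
$Q = 144$ ($Q = 24 \cdot 6 = 144$)
$E = i \sqrt{523}$ ($E = \sqrt{-667 + 144} = \sqrt{-523} = i \sqrt{523} \approx 22.869 i$)
$J = \frac{i \sqrt{523}}{3} \approx 7.6231 i$
$T = 140$ ($T = 136 + 4 = 140$)
$\left(-4906 + J\right) \left(T - 914\right) = \left(-4906 + \frac{i \sqrt{523}}{3}\right) \left(140 - 914\right) = \left(-4906 + \frac{i \sqrt{523}}{3}\right) \left(-774\right) = 3797244 - 258 i \sqrt{523}$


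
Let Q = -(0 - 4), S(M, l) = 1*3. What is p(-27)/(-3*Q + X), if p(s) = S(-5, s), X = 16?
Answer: ¾ ≈ 0.75000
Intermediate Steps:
S(M, l) = 3
Q = 4 (Q = -1*(-4) = 4)
p(s) = 3
p(-27)/(-3*Q + X) = 3/(-3*4 + 16) = 3/(-12 + 16) = 3/4 = 3*(¼) = ¾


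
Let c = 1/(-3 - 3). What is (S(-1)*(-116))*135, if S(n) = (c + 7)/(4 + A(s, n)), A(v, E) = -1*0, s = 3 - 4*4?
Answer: -53505/2 ≈ -26753.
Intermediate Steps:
s = -13 (s = 3 - 16 = -13)
A(v, E) = 0
c = -⅙ (c = 1/(-6) = -⅙ ≈ -0.16667)
S(n) = 41/24 (S(n) = (-⅙ + 7)/(4 + 0) = (41/6)/4 = (41/6)*(¼) = 41/24)
(S(-1)*(-116))*135 = ((41/24)*(-116))*135 = -1189/6*135 = -53505/2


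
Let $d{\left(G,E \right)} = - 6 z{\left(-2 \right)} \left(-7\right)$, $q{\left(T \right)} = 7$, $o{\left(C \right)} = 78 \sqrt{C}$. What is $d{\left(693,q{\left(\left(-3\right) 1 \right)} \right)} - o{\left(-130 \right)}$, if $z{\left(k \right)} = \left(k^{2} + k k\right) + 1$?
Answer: $378 - 78 i \sqrt{130} \approx 378.0 - 889.34 i$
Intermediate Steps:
$z{\left(k \right)} = 1 + 2 k^{2}$ ($z{\left(k \right)} = \left(k^{2} + k^{2}\right) + 1 = 2 k^{2} + 1 = 1 + 2 k^{2}$)
$d{\left(G,E \right)} = 378$ ($d{\left(G,E \right)} = - 6 \left(1 + 2 \left(-2\right)^{2}\right) \left(-7\right) = - 6 \left(1 + 2 \cdot 4\right) \left(-7\right) = - 6 \left(1 + 8\right) \left(-7\right) = \left(-6\right) 9 \left(-7\right) = \left(-54\right) \left(-7\right) = 378$)
$d{\left(693,q{\left(\left(-3\right) 1 \right)} \right)} - o{\left(-130 \right)} = 378 - 78 \sqrt{-130} = 378 - 78 i \sqrt{130}$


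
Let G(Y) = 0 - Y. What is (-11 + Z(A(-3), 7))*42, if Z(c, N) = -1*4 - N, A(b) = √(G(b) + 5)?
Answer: -924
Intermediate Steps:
G(Y) = -Y
A(b) = √(5 - b) (A(b) = √(-b + 5) = √(5 - b))
Z(c, N) = -4 - N
(-11 + Z(A(-3), 7))*42 = (-11 + (-4 - 1*7))*42 = (-11 + (-4 - 7))*42 = (-11 - 11)*42 = -22*42 = -924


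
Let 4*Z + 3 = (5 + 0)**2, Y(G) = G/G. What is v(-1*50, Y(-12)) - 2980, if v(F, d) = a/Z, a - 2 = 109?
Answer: -32558/11 ≈ -2959.8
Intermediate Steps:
Y(G) = 1
a = 111 (a = 2 + 109 = 111)
Z = 11/2 (Z = -3/4 + (5 + 0)**2/4 = -3/4 + (1/4)*5**2 = -3/4 + (1/4)*25 = -3/4 + 25/4 = 11/2 ≈ 5.5000)
v(F, d) = 222/11 (v(F, d) = 111/(11/2) = 111*(2/11) = 222/11)
v(-1*50, Y(-12)) - 2980 = 222/11 - 2980 = -32558/11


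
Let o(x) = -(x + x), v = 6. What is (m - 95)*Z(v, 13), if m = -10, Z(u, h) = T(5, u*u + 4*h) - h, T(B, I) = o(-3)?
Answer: 735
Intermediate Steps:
o(x) = -2*x
T(B, I) = 6 (T(B, I) = -2*(-3) = 6)
Z(u, h) = 6 - h
(m - 95)*Z(v, 13) = (-10 - 95)*(6 - 1*13) = -105*(6 - 13) = -105*(-7) = 735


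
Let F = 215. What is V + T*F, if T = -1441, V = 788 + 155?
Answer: -308872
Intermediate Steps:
V = 943
V + T*F = 943 - 1441*215 = 943 - 309815 = -308872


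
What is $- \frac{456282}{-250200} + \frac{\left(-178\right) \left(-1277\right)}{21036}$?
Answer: $\frac{923198741}{73100100} \approx 12.629$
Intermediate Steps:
$- \frac{456282}{-250200} + \frac{\left(-178\right) \left(-1277\right)}{21036} = \left(-456282\right) \left(- \frac{1}{250200}\right) + 227306 \cdot \frac{1}{21036} = \frac{25349}{13900} + \frac{113653}{10518} = \frac{923198741}{73100100}$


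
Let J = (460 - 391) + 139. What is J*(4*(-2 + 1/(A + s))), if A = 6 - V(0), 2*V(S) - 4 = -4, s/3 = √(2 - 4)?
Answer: 832*(-6*√2 + 11*I)/(3*(√2 - 2*I)) ≈ -1571.6 - 65.368*I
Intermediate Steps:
s = 3*I*√2 (s = 3*√(2 - 4) = 3*√(-2) = 3*(I*√2) = 3*I*√2 ≈ 4.2426*I)
V(S) = 0 (V(S) = 2 + (½)*(-4) = 2 - 2 = 0)
J = 208 (J = 69 + 139 = 208)
A = 6 (A = 6 - 1*0 = 6 + 0 = 6)
J*(4*(-2 + 1/(A + s))) = 208*(4*(-2 + 1/(6 + 3*I*√2))) = 208*(-8 + 4/(6 + 3*I*√2)) = -1664 + 832/(6 + 3*I*√2)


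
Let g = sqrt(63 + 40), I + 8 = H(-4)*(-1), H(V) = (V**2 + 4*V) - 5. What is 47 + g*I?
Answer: 47 - 3*sqrt(103) ≈ 16.553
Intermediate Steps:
H(V) = -5 + V**2 + 4*V
I = -3 (I = -8 + (-5 + (-4)**2 + 4*(-4))*(-1) = -8 + (-5 + 16 - 16)*(-1) = -8 - 5*(-1) = -8 + 5 = -3)
g = sqrt(103) ≈ 10.149
47 + g*I = 47 + sqrt(103)*(-3) = 47 - 3*sqrt(103)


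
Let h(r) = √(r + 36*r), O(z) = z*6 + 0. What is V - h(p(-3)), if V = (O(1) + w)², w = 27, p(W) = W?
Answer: 1089 - I*√111 ≈ 1089.0 - 10.536*I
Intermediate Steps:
O(z) = 6*z (O(z) = 6*z + 0 = 6*z)
h(r) = √37*√r (h(r) = √(37*r) = √37*√r)
V = 1089 (V = (6*1 + 27)² = (6 + 27)² = 33² = 1089)
V - h(p(-3)) = 1089 - √37*√(-3) = 1089 - √37*I*√3 = 1089 - I*√111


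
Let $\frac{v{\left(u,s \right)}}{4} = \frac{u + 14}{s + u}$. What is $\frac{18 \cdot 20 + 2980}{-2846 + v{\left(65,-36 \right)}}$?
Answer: $- \frac{48430}{41109} \approx -1.1781$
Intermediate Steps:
$v{\left(u,s \right)} = \frac{4 \left(14 + u\right)}{s + u}$ ($v{\left(u,s \right)} = 4 \frac{u + 14}{s + u} = 4 \frac{14 + u}{s + u} = \frac{4 \left(14 + u\right)}{s + u}$)
$\frac{18 \cdot 20 + 2980}{-2846 + v{\left(65,-36 \right)}} = \frac{18 \cdot 20 + 2980}{-2846 + \frac{4 \left(14 + 65\right)}{-36 + 65}} = \frac{360 + 2980}{-2846 + 4 \cdot \frac{1}{29} \cdot 79} = \frac{3340}{-2846 + 4 \cdot \frac{1}{29} \cdot 79} = \frac{3340}{-2846 + \frac{316}{29}} = \frac{3340}{- \frac{82218}{29}} = 3340 \left(- \frac{29}{82218}\right) = - \frac{48430}{41109}$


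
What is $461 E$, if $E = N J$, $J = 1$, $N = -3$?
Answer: $-1383$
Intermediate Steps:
$E = -3$ ($E = \left(-3\right) 1 = -3$)
$461 E = 461 \left(-3\right) = -1383$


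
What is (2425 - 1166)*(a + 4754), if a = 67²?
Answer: 11636937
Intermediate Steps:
a = 4489
(2425 - 1166)*(a + 4754) = (2425 - 1166)*(4489 + 4754) = 1259*9243 = 11636937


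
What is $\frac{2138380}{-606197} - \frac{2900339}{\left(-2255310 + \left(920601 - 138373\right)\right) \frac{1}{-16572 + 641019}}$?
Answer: $\frac{84452698362265757}{68690606858} \approx 1.2295 \cdot 10^{6}$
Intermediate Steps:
$\frac{2138380}{-606197} - \frac{2900339}{\left(-2255310 + \left(920601 - 138373\right)\right) \frac{1}{-16572 + 641019}} = 2138380 \left(- \frac{1}{606197}\right) - \frac{2900339}{\left(-2255310 + \left(920601 - 138373\right)\right) \frac{1}{624447}} = - \frac{2138380}{606197} - \frac{2900339}{\left(-2255310 + 782228\right) \frac{1}{624447}} = - \frac{2138380}{606197} - \frac{2900339}{\left(-1473082\right) \frac{1}{624447}} = - \frac{2138380}{606197} - \frac{2900339}{- \frac{1473082}{624447}} = - \frac{2138380}{606197} - - \frac{139315999041}{113314} = - \frac{2138380}{606197} + \frac{139315999041}{113314} = \frac{84452698362265757}{68690606858}$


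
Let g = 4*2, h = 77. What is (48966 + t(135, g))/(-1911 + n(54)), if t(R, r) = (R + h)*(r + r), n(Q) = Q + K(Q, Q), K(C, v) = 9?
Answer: -26179/924 ≈ -28.332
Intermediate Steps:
g = 8
n(Q) = 9 + Q (n(Q) = Q + 9 = 9 + Q)
t(R, r) = 2*r*(77 + R) (t(R, r) = (R + 77)*(r + r) = (77 + R)*(2*r) = 2*r*(77 + R))
(48966 + t(135, g))/(-1911 + n(54)) = (48966 + 2*8*(77 + 135))/(-1911 + (9 + 54)) = (48966 + 2*8*212)/(-1911 + 63) = (48966 + 3392)/(-1848) = 52358*(-1/1848) = -26179/924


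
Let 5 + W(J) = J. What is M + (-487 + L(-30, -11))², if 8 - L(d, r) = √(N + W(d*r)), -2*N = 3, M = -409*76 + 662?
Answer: 398685/2 + 479*√1294 ≈ 2.1657e+5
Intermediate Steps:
M = -30422 (M = -31084 + 662 = -30422)
W(J) = -5 + J
N = -3/2 (N = -½*3 = -3/2 ≈ -1.5000)
L(d, r) = 8 - √(-13/2 + d*r) (L(d, r) = 8 - √(-3/2 + (-5 + d*r)) = 8 - √(-13/2 + d*r))
M + (-487 + L(-30, -11))² = -30422 + (-487 + (8 - √(-26 + 4*(-30)*(-11))/2))² = -30422 + (-487 + (8 - √(-26 + 1320)/2))² = -30422 + (-487 + (8 - √1294/2))² = -30422 + (-479 - √1294/2)²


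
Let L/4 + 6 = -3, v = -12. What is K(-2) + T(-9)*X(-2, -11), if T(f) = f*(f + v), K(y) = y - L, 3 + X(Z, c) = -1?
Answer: -722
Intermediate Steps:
L = -36 (L = -24 + 4*(-3) = -24 - 12 = -36)
X(Z, c) = -4 (X(Z, c) = -3 - 1 = -4)
K(y) = 36 + y (K(y) = y - 1*(-36) = y + 36 = 36 + y)
T(f) = f*(-12 + f) (T(f) = f*(f - 12) = f*(-12 + f))
K(-2) + T(-9)*X(-2, -11) = (36 - 2) - 9*(-12 - 9)*(-4) = 34 - 9*(-21)*(-4) = 34 + 189*(-4) = 34 - 756 = -722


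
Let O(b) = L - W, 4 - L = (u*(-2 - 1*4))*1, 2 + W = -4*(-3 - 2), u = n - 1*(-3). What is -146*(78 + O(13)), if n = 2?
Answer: -13724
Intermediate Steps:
u = 5 (u = 2 - 1*(-3) = 2 + 3 = 5)
W = 18 (W = -2 - 4*(-3 - 2) = -2 - 4*(-5) = -2 + 20 = 18)
L = 34 (L = 4 - 5*(-2 - 1*4) = 4 - 5*(-2 - 4) = 4 - 5*(-6) = 4 - (-30) = 4 - 1*(-30) = 4 + 30 = 34)
O(b) = 16 (O(b) = 34 - 1*18 = 34 - 18 = 16)
-146*(78 + O(13)) = -146*(78 + 16) = -146*94 = -13724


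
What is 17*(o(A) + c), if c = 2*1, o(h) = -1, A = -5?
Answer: 17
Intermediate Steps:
c = 2
17*(o(A) + c) = 17*(-1 + 2) = 17*1 = 17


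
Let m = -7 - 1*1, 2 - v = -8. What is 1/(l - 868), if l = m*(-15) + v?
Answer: -1/738 ≈ -0.0013550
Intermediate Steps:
v = 10 (v = 2 - 1*(-8) = 2 + 8 = 10)
m = -8 (m = -7 - 1 = -8)
l = 130 (l = -8*(-15) + 10 = 120 + 10 = 130)
1/(l - 868) = 1/(130 - 868) = 1/(-738) = -1/738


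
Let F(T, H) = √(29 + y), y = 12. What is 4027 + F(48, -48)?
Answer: 4027 + √41 ≈ 4033.4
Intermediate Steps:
F(T, H) = √41 (F(T, H) = √(29 + 12) = √41)
4027 + F(48, -48) = 4027 + √41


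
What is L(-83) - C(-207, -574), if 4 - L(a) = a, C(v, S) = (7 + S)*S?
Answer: -325371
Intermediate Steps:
C(v, S) = S*(7 + S)
L(a) = 4 - a
L(-83) - C(-207, -574) = (4 - 1*(-83)) - (-574)*(7 - 574) = (4 + 83) - (-574)*(-567) = 87 - 1*325458 = 87 - 325458 = -325371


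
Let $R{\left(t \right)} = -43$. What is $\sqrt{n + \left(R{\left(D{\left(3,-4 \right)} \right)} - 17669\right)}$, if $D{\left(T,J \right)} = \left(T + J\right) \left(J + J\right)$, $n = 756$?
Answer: $6 i \sqrt{471} \approx 130.22 i$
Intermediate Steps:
$D{\left(T,J \right)} = 2 J \left(J + T\right)$ ($D{\left(T,J \right)} = \left(J + T\right) 2 J = 2 J \left(J + T\right)$)
$\sqrt{n + \left(R{\left(D{\left(3,-4 \right)} \right)} - 17669\right)} = \sqrt{756 - 17712} = \sqrt{-16956} = 6 i \sqrt{471}$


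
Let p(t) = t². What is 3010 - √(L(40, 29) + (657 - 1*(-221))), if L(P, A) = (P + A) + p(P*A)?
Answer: 3010 - √1346547 ≈ 1849.6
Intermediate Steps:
L(P, A) = A + P + A²*P² (L(P, A) = (P + A) + (P*A)² = (A + P) + (A*P)² = (A + P) + A²*P² = A + P + A²*P²)
3010 - √(L(40, 29) + (657 - 1*(-221))) = 3010 - √((29 + 40 + 29²*40²) + (657 - 1*(-221))) = 3010 - √((29 + 40 + 841*1600) + (657 + 221)) = 3010 - √((29 + 40 + 1345600) + 878) = 3010 - √(1345669 + 878) = 3010 - √1346547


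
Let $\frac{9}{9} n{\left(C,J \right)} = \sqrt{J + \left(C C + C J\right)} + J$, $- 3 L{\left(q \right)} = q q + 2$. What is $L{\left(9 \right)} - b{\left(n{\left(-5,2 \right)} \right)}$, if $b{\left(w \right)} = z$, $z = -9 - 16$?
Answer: $- \frac{8}{3} \approx -2.6667$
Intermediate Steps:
$L{\left(q \right)} = - \frac{2}{3} - \frac{q^{2}}{3}$ ($L{\left(q \right)} = - \frac{q q + 2}{3} = - \frac{q^{2} + 2}{3} = - \frac{2 + q^{2}}{3} = - \frac{2}{3} - \frac{q^{2}}{3}$)
$z = -25$ ($z = -9 - 16 = -25$)
$n{\left(C,J \right)} = J + \sqrt{J + C^{2} + C J}$ ($n{\left(C,J \right)} = \sqrt{J + \left(C C + C J\right)} + J = \sqrt{J + \left(C^{2} + C J\right)} + J = \sqrt{J + C^{2} + C J} + J = J + \sqrt{J + C^{2} + C J}$)
$b{\left(w \right)} = -25$
$L{\left(9 \right)} - b{\left(n{\left(-5,2 \right)} \right)} = \left(- \frac{2}{3} - \frac{9^{2}}{3}\right) - -25 = \left(- \frac{2}{3} - 27\right) + 25 = - \frac{83}{3} + 25 = - \frac{8}{3}$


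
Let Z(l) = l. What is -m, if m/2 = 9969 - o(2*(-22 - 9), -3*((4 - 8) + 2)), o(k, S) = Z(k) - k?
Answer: -19938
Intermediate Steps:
o(k, S) = 0 (o(k, S) = k - k = 0)
m = 19938 (m = 2*(9969 - 1*0) = 2*(9969 + 0) = 2*9969 = 19938)
-m = -1*19938 = -19938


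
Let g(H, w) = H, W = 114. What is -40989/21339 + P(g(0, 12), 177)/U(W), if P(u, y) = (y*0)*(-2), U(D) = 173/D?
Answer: -13663/7113 ≈ -1.9208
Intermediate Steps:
P(u, y) = 0 (P(u, y) = 0*(-2) = 0)
-40989/21339 + P(g(0, 12), 177)/U(W) = -40989/21339 + 0/((173/114)) = -40989*1/21339 + 0/((173*(1/114))) = -13663/7113 + 0/(173/114) = -13663/7113 + 0*(114/173) = -13663/7113 + 0 = -13663/7113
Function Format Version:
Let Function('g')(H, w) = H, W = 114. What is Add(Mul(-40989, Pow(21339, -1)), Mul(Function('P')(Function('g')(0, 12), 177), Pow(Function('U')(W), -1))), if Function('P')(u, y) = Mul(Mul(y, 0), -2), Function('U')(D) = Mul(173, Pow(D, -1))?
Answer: Rational(-13663, 7113) ≈ -1.9208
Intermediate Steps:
Function('P')(u, y) = 0 (Function('P')(u, y) = Mul(0, -2) = 0)
Add(Mul(-40989, Pow(21339, -1)), Mul(Function('P')(Function('g')(0, 12), 177), Pow(Function('U')(W), -1))) = Add(Mul(-40989, Pow(21339, -1)), Mul(0, Pow(Mul(173, Pow(114, -1)), -1))) = Add(Mul(-40989, Rational(1, 21339)), Mul(0, Pow(Mul(173, Rational(1, 114)), -1))) = Add(Rational(-13663, 7113), Mul(0, Pow(Rational(173, 114), -1))) = Add(Rational(-13663, 7113), Mul(0, Rational(114, 173))) = Add(Rational(-13663, 7113), 0) = Rational(-13663, 7113)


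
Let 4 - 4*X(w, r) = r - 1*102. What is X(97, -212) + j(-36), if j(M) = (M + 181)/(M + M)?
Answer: 5579/72 ≈ 77.486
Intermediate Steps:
X(w, r) = 53/2 - r/4 (X(w, r) = 1 - (r - 1*102)/4 = 1 - (r - 102)/4 = 1 - (-102 + r)/4 = 1 + (51/2 - r/4) = 53/2 - r/4)
j(M) = (181 + M)/(2*M) (j(M) = (181 + M)/((2*M)) = (181 + M)*(1/(2*M)) = (181 + M)/(2*M))
X(97, -212) + j(-36) = (53/2 - 1/4*(-212)) + (1/2)*(181 - 36)/(-36) = (53/2 + 53) + (1/2)*(-1/36)*145 = 159/2 - 145/72 = 5579/72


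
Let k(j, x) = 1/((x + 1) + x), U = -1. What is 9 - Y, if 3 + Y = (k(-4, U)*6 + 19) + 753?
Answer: -754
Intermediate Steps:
k(j, x) = 1/(1 + 2*x) (k(j, x) = 1/((1 + x) + x) = 1/(1 + 2*x))
Y = 763 (Y = -3 + ((6/(1 + 2*(-1)) + 19) + 753) = -3 + ((6/(1 - 2) + 19) + 753) = -3 + ((6/(-1) + 19) + 753) = -3 + ((-1*6 + 19) + 753) = -3 + ((-6 + 19) + 753) = -3 + (13 + 753) = -3 + 766 = 763)
9 - Y = 9 - 1*763 = 9 - 763 = -754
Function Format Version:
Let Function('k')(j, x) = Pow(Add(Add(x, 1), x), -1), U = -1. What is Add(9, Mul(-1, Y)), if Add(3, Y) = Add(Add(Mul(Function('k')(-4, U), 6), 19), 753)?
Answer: -754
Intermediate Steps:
Function('k')(j, x) = Pow(Add(1, Mul(2, x)), -1) (Function('k')(j, x) = Pow(Add(Add(1, x), x), -1) = Pow(Add(1, Mul(2, x)), -1))
Y = 763 (Y = Add(-3, Add(Add(Mul(Pow(Add(1, Mul(2, -1)), -1), 6), 19), 753)) = Add(-3, Add(Add(Mul(Pow(Add(1, -2), -1), 6), 19), 753)) = Add(-3, Add(Add(Mul(Pow(-1, -1), 6), 19), 753)) = Add(-3, Add(Add(Mul(-1, 6), 19), 753)) = Add(-3, Add(Add(-6, 19), 753)) = Add(-3, Add(13, 753)) = Add(-3, 766) = 763)
Add(9, Mul(-1, Y)) = Add(9, Mul(-1, 763)) = Add(9, -763) = -754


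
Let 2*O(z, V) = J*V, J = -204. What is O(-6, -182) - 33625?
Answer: -15061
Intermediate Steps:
O(z, V) = -102*V (O(z, V) = (-204*V)/2 = -102*V)
O(-6, -182) - 33625 = -102*(-182) - 33625 = 18564 - 33625 = -15061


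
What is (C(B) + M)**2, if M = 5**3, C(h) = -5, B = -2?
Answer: 14400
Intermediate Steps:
M = 125
(C(B) + M)**2 = (-5 + 125)**2 = 120**2 = 14400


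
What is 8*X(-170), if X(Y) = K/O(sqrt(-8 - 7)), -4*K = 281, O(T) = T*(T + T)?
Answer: 281/15 ≈ 18.733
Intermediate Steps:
O(T) = 2*T**2 (O(T) = T*(2*T) = 2*T**2)
K = -281/4 (K = -1/4*281 = -281/4 ≈ -70.250)
X(Y) = 281/120 (X(Y) = -281*1/(2*(-8 - 7))/4 = -281/(4*(2*(sqrt(-15))**2)) = -281/(4*(2*(I*sqrt(15))**2)) = -281/(4*(2*(-15))) = -281/4/(-30) = -281/4*(-1/30) = 281/120)
8*X(-170) = 8*(281/120) = 281/15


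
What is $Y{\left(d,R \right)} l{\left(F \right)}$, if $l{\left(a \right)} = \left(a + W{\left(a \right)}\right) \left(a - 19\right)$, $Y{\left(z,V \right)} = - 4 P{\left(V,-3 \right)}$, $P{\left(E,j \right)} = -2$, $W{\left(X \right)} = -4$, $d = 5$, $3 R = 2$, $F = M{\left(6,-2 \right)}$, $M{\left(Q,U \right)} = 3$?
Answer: $128$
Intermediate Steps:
$F = 3$
$R = \frac{2}{3}$ ($R = \frac{1}{3} \cdot 2 = \frac{2}{3} \approx 0.66667$)
$Y{\left(z,V \right)} = 8$ ($Y{\left(z,V \right)} = \left(-4\right) \left(-2\right) = 8$)
$l{\left(a \right)} = \left(-19 + a\right) \left(-4 + a\right)$ ($l{\left(a \right)} = \left(a - 4\right) \left(a - 19\right) = \left(-4 + a\right) \left(-19 + a\right) = \left(-19 + a\right) \left(-4 + a\right)$)
$Y{\left(d,R \right)} l{\left(F \right)} = 8 \left(76 + 3^{2} - 69\right) = 8 \left(76 + 9 - 69\right) = 8 \cdot 16 = 128$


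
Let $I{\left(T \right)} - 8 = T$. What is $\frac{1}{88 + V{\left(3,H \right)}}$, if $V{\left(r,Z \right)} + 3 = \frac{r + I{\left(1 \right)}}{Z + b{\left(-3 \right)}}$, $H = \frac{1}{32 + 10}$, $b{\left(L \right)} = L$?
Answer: $\frac{125}{10121} \approx 0.012351$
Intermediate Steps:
$I{\left(T \right)} = 8 + T$
$H = \frac{1}{42} \approx 0.02381$
$V{\left(r,Z \right)} = -3 + \frac{9 + r}{-3 + Z}$ ($V{\left(r,Z \right)} = -3 + \frac{r + \left(8 + 1\right)}{Z - 3} = -3 + \frac{r + 9}{-3 + Z} = -3 + \frac{9 + r}{-3 + Z}$)
$\frac{1}{88 + V{\left(3,H \right)}} = \frac{1}{88 + \frac{18 + 3 - \frac{1}{14}}{-3 + \frac{1}{42}}} = \frac{1}{88 + \frac{18 + 3 - \frac{1}{14}}{- \frac{125}{42}}} = \frac{1}{88 - \frac{879}{125}} = \frac{1}{\frac{10121}{125}} = \frac{125}{10121}$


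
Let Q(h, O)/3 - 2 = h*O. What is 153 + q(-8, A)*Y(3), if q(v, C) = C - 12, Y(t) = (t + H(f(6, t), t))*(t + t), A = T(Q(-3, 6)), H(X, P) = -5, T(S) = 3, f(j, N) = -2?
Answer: 261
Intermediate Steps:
Q(h, O) = 6 + 3*O*h (Q(h, O) = 6 + 3*(h*O) = 6 + 3*(O*h) = 6 + 3*O*h)
A = 3
Y(t) = 2*t*(-5 + t) (Y(t) = (t - 5)*(t + t) = (-5 + t)*(2*t) = 2*t*(-5 + t))
q(v, C) = -12 + C
153 + q(-8, A)*Y(3) = 153 + (-12 + 3)*(2*3*(-5 + 3)) = 153 - 18*3*(-2) = 153 - 9*(-12) = 153 + 108 = 261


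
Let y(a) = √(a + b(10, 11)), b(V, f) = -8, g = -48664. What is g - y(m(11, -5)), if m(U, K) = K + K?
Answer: -48664 - 3*I*√2 ≈ -48664.0 - 4.2426*I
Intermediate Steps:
m(U, K) = 2*K
y(a) = √(-8 + a) (y(a) = √(a - 8) = √(-8 + a))
g - y(m(11, -5)) = -48664 - √(-8 + 2*(-5)) = -48664 - √(-8 - 10) = -48664 - √(-18) = -48664 - 3*I*√2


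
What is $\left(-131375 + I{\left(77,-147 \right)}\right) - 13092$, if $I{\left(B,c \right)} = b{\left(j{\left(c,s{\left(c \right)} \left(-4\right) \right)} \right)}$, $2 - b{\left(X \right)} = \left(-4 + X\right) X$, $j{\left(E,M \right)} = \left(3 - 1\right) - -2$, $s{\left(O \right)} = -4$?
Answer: $-144465$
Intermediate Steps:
$j{\left(E,M \right)} = 4$ ($j{\left(E,M \right)} = 2 + 2 = 4$)
$b{\left(X \right)} = 2 - X \left(-4 + X\right)$ ($b{\left(X \right)} = 2 - \left(-4 + X\right) X = 2 - X \left(-4 + X\right)$)
$I{\left(B,c \right)} = 2$ ($I{\left(B,c \right)} = 2 - 4^{2} + 4 \cdot 4 = 2 - 16 + 16 = 2$)
$\left(-131375 + I{\left(77,-147 \right)}\right) - 13092 = \left(-131375 + 2\right) - 13092 = -131373 - 13092 = -144465$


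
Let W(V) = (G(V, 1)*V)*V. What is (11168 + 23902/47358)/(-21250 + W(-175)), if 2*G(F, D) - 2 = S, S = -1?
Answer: -528918046/281188125 ≈ -1.8810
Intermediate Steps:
G(F, D) = 1/2 (G(F, D) = 1 + (1/2)*(-1) = 1 - 1/2 = 1/2)
W(V) = V**2/2 (W(V) = (V/2)*V = V**2/2)
(11168 + 23902/47358)/(-21250 + W(-175)) = (11168 + 23902/47358)/(-21250 + (1/2)*(-175)**2) = (11168 + 23902*(1/47358))/(-21250 + (1/2)*30625) = (11168 + 11951/23679)/(-21250 + 30625/2) = 264459023/(23679*(-11875/2)) = (264459023/23679)*(-2/11875) = -528918046/281188125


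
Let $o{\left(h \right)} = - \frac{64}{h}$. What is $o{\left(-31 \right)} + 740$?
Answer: $\frac{23004}{31} \approx 742.06$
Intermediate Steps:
$o{\left(-31 \right)} + 740 = - \frac{64}{-31} + 740 = \left(-64\right) \left(- \frac{1}{31}\right) + 740 = \frac{64}{31} + 740 = \frac{23004}{31}$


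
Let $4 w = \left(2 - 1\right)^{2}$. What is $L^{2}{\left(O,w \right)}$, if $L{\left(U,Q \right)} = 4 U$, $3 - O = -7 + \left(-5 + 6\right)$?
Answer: $1296$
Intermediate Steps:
$O = 9$ ($O = 3 - \left(-7 + \left(-5 + 6\right)\right) = 3 - \left(-7 + 1\right) = 3 - -6 = 3 + 6 = 9$)
$w = \frac{1}{4}$ ($w = \frac{\left(2 - 1\right)^{2}}{4} = \frac{1^{2}}{4} = \frac{1}{4} \cdot 1 = \frac{1}{4} \approx 0.25$)
$L^{2}{\left(O,w \right)} = \left(4 \cdot 9\right)^{2} = 36^{2} = 1296$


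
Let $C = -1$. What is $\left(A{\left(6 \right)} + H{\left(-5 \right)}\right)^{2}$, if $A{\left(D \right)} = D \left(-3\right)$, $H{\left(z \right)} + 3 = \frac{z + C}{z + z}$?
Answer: $\frac{10404}{25} \approx 416.16$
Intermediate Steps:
$H{\left(z \right)} = -3 + \frac{-1 + z}{2 z}$ ($H{\left(z \right)} = -3 + \frac{z - 1}{z + z} = -3 + \frac{-1 + z}{2 z}$)
$A{\left(D \right)} = - 3 D$
$\left(A{\left(6 \right)} + H{\left(-5 \right)}\right)^{2} = \left(\left(-3\right) 6 + \frac{-1 - -25}{2 \left(-5\right)}\right)^{2} = \left(-18 + \frac{1}{2} \left(- \frac{1}{5}\right) \left(-1 + 25\right)\right)^{2} = \left(-18 + \frac{1}{2} \left(- \frac{1}{5}\right) 24\right)^{2} = \left(-18 - \frac{12}{5}\right)^{2} = \left(- \frac{102}{5}\right)^{2} = \frac{10404}{25}$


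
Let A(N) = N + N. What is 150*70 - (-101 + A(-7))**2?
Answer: -2725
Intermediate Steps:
A(N) = 2*N
150*70 - (-101 + A(-7))**2 = 150*70 - (-101 + 2*(-7))**2 = 10500 - (-101 - 14)**2 = 10500 - 1*(-115)**2 = 10500 - 1*13225 = 10500 - 13225 = -2725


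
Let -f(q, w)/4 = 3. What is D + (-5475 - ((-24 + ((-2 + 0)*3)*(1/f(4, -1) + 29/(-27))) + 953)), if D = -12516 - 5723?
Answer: -443699/18 ≈ -24650.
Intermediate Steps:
f(q, w) = -12 (f(q, w) = -4*3 = -12)
D = -18239
D + (-5475 - ((-24 + ((-2 + 0)*3)*(1/f(4, -1) + 29/(-27))) + 953)) = -18239 + (-5475 - ((-24 + ((-2 + 0)*3)*(1/(-12) + 29/(-27))) + 953)) = -18239 + (-5475 - ((-24 + (-2*3)*(1*(-1/12) + 29*(-1/27))) + 953)) = -18239 + (-5475 - ((-24 - 6*(-1/12 - 29/27)) + 953)) = -18239 + (-5475 - ((-24 - 6*(-125/108)) + 953)) = -18239 + (-5475 - ((-24 + 125/18) + 953)) = -18239 + (-5475 - (-307/18 + 953)) = -18239 + (-5475 - 1*16847/18) = -18239 + (-5475 - 16847/18) = -18239 - 115397/18 = -443699/18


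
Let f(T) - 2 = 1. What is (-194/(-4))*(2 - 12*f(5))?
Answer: -1649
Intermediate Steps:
f(T) = 3 (f(T) = 2 + 1 = 3)
(-194/(-4))*(2 - 12*f(5)) = (-194/(-4))*(2 - 12*3) = (-194*(-¼))*(2 - 36) = (97/2)*(-34) = -1649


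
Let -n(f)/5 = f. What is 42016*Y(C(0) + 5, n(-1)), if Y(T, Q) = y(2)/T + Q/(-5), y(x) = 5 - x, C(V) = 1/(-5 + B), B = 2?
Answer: -105040/7 ≈ -15006.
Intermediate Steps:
n(f) = -5*f
C(V) = -1/3 (C(V) = 1/(-5 + 2) = 1/(-3) = -1/3)
Y(T, Q) = 3/T - Q/5 (Y(T, Q) = (5 - 1*2)/T + Q/(-5) = (5 - 2)/T + Q*(-1/5) = 3/T - Q/5)
42016*Y(C(0) + 5, n(-1)) = 42016*(3/(-1/3 + 5) - (-1)*(-1)) = 42016*(3/(14/3) - 1/5*5) = 42016*(3*(3/14) - 1) = 42016*(9/14 - 1) = 42016*(-5/14) = -105040/7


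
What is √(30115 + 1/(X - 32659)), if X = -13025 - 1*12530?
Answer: √102055813848326/58214 ≈ 173.54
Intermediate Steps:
X = -25555 (X = -13025 - 12530 = -25555)
√(30115 + 1/(X - 32659)) = √(30115 + 1/(-25555 - 32659)) = √(30115 + 1/(-58214)) = √(30115 - 1/58214) = √(1753114609/58214) = √102055813848326/58214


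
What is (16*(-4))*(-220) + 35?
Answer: 14115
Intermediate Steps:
(16*(-4))*(-220) + 35 = -64*(-220) + 35 = 14080 + 35 = 14115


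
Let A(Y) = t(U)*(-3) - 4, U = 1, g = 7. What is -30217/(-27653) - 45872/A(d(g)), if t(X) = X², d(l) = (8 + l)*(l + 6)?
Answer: 1268709935/193571 ≈ 6554.2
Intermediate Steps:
d(l) = (6 + l)*(8 + l) (d(l) = (8 + l)*(6 + l) = (6 + l)*(8 + l))
A(Y) = -7 (A(Y) = 1²*(-3) - 4 = 1*(-3) - 4 = -3 - 4 = -7)
-30217/(-27653) - 45872/A(d(g)) = -30217/(-27653) - 45872/(-7) = -30217*(-1/27653) - 45872*(-⅐) = 30217/27653 + 45872/7 = 1268709935/193571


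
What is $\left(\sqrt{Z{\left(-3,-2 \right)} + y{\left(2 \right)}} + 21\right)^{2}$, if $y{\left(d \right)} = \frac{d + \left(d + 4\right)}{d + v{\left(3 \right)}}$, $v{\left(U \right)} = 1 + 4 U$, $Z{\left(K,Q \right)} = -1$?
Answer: $\frac{\left(315 + i \sqrt{105}\right)^{2}}{225} \approx 440.53 + 28.691 i$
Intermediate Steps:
$y{\left(d \right)} = \frac{4 + 2 d}{13 + d}$ ($y{\left(d \right)} = \frac{d + \left(d + 4\right)}{d + \left(1 + 4 \cdot 3\right)} = \frac{d + \left(4 + d\right)}{d + \left(1 + 12\right)} = \frac{4 + 2 d}{d + 13} = \frac{4 + 2 d}{13 + d}$)
$\left(\sqrt{Z{\left(-3,-2 \right)} + y{\left(2 \right)}} + 21\right)^{2} = \left(\sqrt{-1 + \frac{2 \left(2 + 2\right)}{13 + 2}} + 21\right)^{2} = \left(\sqrt{-1 + 2 \cdot \frac{1}{15} \cdot 4} + 21\right)^{2} = \left(\sqrt{-1 + \frac{8}{15}} + 21\right)^{2} = \left(\sqrt{- \frac{7}{15}} + 21\right)^{2} = \left(\frac{i \sqrt{105}}{15} + 21\right)^{2} = \left(21 + \frac{i \sqrt{105}}{15}\right)^{2}$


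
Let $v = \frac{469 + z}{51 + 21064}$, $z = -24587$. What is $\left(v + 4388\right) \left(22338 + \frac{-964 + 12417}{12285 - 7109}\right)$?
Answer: $\frac{5355453053342191}{54645620} \approx 9.8003 \cdot 10^{7}$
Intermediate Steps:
$v = - \frac{24118}{21115}$ ($v = \frac{469 - 24587}{51 + 21064} = - \frac{24118}{21115} \approx -1.1422$)
$\left(v + 4388\right) \left(22338 + \frac{-964 + 12417}{12285 - 7109}\right) = \left(- \frac{24118}{21115} + 4388\right) \left(22338 + \frac{-964 + 12417}{12285 - 7109}\right) = \frac{92628502 \left(22338 + \frac{11453}{5176}\right)}{21115} = \frac{92628502}{21115} \cdot \frac{115632941}{5176} = \frac{5355453053342191}{54645620}$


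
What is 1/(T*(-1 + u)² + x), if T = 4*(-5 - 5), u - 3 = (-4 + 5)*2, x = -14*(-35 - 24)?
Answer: 1/186 ≈ 0.0053763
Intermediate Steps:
x = 826 (x = -14*(-59) = 826)
u = 5 (u = 3 + (-4 + 5)*2 = 3 + 1*2 = 3 + 2 = 5)
T = -40 (T = 4*(-10) = -40)
1/(T*(-1 + u)² + x) = 1/(-40*(-1 + 5)² + 826) = 1/(-40*4² + 826) = 1/(-40*16 + 826) = 1/(-640 + 826) = 1/186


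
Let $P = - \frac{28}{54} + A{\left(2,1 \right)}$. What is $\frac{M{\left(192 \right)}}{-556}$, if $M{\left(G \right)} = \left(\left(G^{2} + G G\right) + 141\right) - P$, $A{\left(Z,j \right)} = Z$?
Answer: $- \frac{1994423}{15012} \approx -132.86$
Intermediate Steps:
$P = \frac{40}{27}$ ($P = - \frac{28}{54} + 2 = \left(-28\right) \frac{1}{54} + 2 = - \frac{14}{27} + 2 = \frac{40}{27} \approx 1.4815$)
$M{\left(G \right)} = \frac{3767}{27} + 2 G^{2}$ ($M{\left(G \right)} = \left(\left(G^{2} + G G\right) + 141\right) - \frac{40}{27} = \left(\left(G^{2} + G^{2}\right) + 141\right) - \frac{40}{27} = \left(2 G^{2} + 141\right) - \frac{40}{27} = \left(141 + 2 G^{2}\right) - \frac{40}{27} = \frac{3767}{27} + 2 G^{2}$)
$\frac{M{\left(192 \right)}}{-556} = \frac{\frac{3767}{27} + 2 \cdot 192^{2}}{-556} = \left(\frac{3767}{27} + 2 \cdot 36864\right) \left(- \frac{1}{556}\right) = \left(\frac{3767}{27} + 73728\right) \left(- \frac{1}{556}\right) = \frac{1994423}{27} \left(- \frac{1}{556}\right) = - \frac{1994423}{15012}$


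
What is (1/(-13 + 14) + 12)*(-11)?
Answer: -143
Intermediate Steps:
(1/(-13 + 14) + 12)*(-11) = (1/1 + 12)*(-11) = (1 + 12)*(-11) = 13*(-11) = -143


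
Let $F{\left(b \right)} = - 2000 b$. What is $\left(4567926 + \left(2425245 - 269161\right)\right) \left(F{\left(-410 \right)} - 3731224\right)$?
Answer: $-19575099288240$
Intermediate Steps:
$\left(4567926 + \left(2425245 - 269161\right)\right) \left(F{\left(-410 \right)} - 3731224\right) = \left(4567926 + \left(2425245 - 269161\right)\right) \left(\left(-2000\right) \left(-410\right) - 3731224\right) = \left(4567926 + \left(2425245 - 269161\right)\right) \left(820000 - 3731224\right) = \left(4567926 + 2156084\right) \left(-2911224\right) = 6724010 \left(-2911224\right) = -19575099288240$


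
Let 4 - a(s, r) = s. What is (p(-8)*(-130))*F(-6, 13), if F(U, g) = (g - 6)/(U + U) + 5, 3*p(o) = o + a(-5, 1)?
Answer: -3445/18 ≈ -191.39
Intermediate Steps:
a(s, r) = 4 - s
p(o) = 3 + o/3 (p(o) = (o + (4 - 1*(-5)))/3 = (o + (4 + 5))/3 = (o + 9)/3 = (9 + o)/3 = 3 + o/3)
F(U, g) = 5 + (-6 + g)/(2*U) (F(U, g) = (-6 + g)/((2*U)) + 5 = (-6 + g)*(1/(2*U)) + 5 = (-6 + g)/(2*U) + 5 = 5 + (-6 + g)/(2*U))
(p(-8)*(-130))*F(-6, 13) = ((3 + (⅓)*(-8))*(-130))*((½)*(-6 + 13 + 10*(-6))/(-6)) = ((3 - 8/3)*(-130))*((½)*(-⅙)*(-6 + 13 - 60)) = ((⅓)*(-130))*((½)*(-⅙)*(-53)) = -130/3*53/12 = -3445/18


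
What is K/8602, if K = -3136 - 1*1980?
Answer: -2558/4301 ≈ -0.59475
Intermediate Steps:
K = -5116 (K = -3136 - 1980 = -5116)
K/8602 = -5116/8602 = -5116*1/8602 = -2558/4301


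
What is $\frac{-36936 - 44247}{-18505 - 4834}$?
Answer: $\frac{81183}{23339} \approx 3.4784$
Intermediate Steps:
$\frac{-36936 - 44247}{-18505 - 4834} = - \frac{81183}{-23339} = \left(-81183\right) \left(- \frac{1}{23339}\right) = \frac{81183}{23339}$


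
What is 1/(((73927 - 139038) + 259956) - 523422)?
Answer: -1/328577 ≈ -3.0434e-6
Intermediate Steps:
1/(((73927 - 139038) + 259956) - 523422) = 1/((-65111 + 259956) - 523422) = 1/(194845 - 523422) = 1/(-328577) = -1/328577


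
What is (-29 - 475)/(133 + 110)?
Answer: -56/27 ≈ -2.0741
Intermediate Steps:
(-29 - 475)/(133 + 110) = -504/243 = -504*1/243 = -56/27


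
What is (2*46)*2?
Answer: 184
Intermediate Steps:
(2*46)*2 = 92*2 = 184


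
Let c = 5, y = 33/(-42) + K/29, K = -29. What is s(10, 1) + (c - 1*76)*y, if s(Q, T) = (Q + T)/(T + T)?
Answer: 926/7 ≈ 132.29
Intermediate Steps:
y = -25/14 (y = 33/(-42) - 29/29 = 33*(-1/42) - 29*1/29 = -11/14 - 1 = -25/14 ≈ -1.7857)
s(Q, T) = (Q + T)/(2*T) (s(Q, T) = (Q + T)/((2*T)) = (Q + T)*(1/(2*T)) = (Q + T)/(2*T))
s(10, 1) + (c - 1*76)*y = (½)*(10 + 1)/1 + (5 - 1*76)*(-25/14) = (½)*1*11 + (5 - 76)*(-25/14) = 11/2 - 71*(-25/14) = 11/2 + 1775/14 = 926/7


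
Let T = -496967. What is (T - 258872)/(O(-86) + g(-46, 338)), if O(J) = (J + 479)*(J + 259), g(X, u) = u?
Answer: -107977/9761 ≈ -11.062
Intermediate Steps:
O(J) = (259 + J)*(479 + J) (O(J) = (479 + J)*(259 + J) = (259 + J)*(479 + J))
(T - 258872)/(O(-86) + g(-46, 338)) = (-496967 - 258872)/((124061 + (-86)² + 738*(-86)) + 338) = -755839/((124061 + 7396 - 63468) + 338) = -755839/(67989 + 338) = -755839/68327 = -755839*1/68327 = -107977/9761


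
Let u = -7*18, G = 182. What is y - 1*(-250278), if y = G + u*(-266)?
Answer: 283976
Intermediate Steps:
u = -126
y = 33698 (y = 182 - 126*(-266) = 182 + 33516 = 33698)
y - 1*(-250278) = 33698 - 1*(-250278) = 33698 + 250278 = 283976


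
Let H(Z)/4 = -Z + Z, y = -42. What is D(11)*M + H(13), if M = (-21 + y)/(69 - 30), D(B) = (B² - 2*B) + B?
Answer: -2310/13 ≈ -177.69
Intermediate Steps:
D(B) = B² - B
H(Z) = 0 (H(Z) = 4*(-Z + Z) = 4*0 = 0)
M = -21/13 (M = (-21 - 42)/(69 - 30) = -63/39 = -63*1/39 = -21/13 ≈ -1.6154)
D(11)*M + H(13) = (11*(-1 + 11))*(-21/13) + 0 = (11*10)*(-21/13) + 0 = 110*(-21/13) + 0 = -2310/13 + 0 = -2310/13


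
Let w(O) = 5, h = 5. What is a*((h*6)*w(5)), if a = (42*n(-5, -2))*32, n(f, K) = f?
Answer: -1008000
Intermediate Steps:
a = -6720 (a = (42*(-5))*32 = -210*32 = -6720)
a*((h*6)*w(5)) = -6720*5*6*5 = -201600*5 = -6720*150 = -1008000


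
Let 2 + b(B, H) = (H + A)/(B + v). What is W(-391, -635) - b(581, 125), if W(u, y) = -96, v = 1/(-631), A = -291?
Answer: -17178297/183305 ≈ -93.714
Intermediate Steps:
v = -1/631 ≈ -0.0015848
b(B, H) = -2 + (-291 + H)/(-1/631 + B) (b(B, H) = -2 + (H - 291)/(B - 1/631) = -2 + (-291 + H)/(-1/631 + B))
W(-391, -635) - b(581, 125) = -96 - (-183619 - 1262*581 + 631*125)/(-1 + 631*581) = -96 - (-183619 - 733222 + 78875)/(-1 + 366611) = -96 - (-837966)/366610 = -96 - 1*(-418983/183305) = -96 + 418983/183305 = -17178297/183305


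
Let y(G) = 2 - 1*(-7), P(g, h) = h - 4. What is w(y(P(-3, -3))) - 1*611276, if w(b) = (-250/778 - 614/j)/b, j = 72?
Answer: -77042905859/126036 ≈ -6.1128e+5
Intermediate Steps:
P(g, h) = -4 + h
y(G) = 9 (y(G) = 2 + 7 = 9)
w(b) = -123923/(14004*b) (w(b) = (-250/778 - 614/72)/b = (-250*1/778 - 614*1/72)/b = (-125/389 - 307/36)/b = -123923/(14004*b))
w(y(P(-3, -3))) - 1*611276 = -123923/14004/9 - 1*611276 = -123923/14004*1/9 - 611276 = -123923/126036 - 611276 = -77042905859/126036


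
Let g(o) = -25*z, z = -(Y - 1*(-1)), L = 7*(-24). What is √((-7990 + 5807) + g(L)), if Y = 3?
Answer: I*√2083 ≈ 45.64*I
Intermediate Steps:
L = -168
z = -4 (z = -(3 - 1*(-1)) = -(3 + 1) = -1*4 = -4)
g(o) = 100 (g(o) = -25*(-4) = 100)
√((-7990 + 5807) + g(L)) = √((-7990 + 5807) + 100) = √(-2183 + 100) = √(-2083) = I*√2083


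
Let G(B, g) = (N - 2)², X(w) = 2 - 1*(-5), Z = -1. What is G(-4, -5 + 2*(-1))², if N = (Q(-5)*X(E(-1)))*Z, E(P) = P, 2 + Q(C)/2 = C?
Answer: 84934656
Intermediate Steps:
Q(C) = -4 + 2*C
X(w) = 7 (X(w) = 2 + 5 = 7)
N = 98 (N = ((-4 + 2*(-5))*7)*(-1) = ((-4 - 10)*7)*(-1) = -14*7*(-1) = -98*(-1) = 98)
G(B, g) = 9216 (G(B, g) = (98 - 2)² = 96² = 9216)
G(-4, -5 + 2*(-1))² = 9216² = 84934656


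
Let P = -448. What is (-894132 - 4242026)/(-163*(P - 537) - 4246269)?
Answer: 2568079/2042857 ≈ 1.2571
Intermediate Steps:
(-894132 - 4242026)/(-163*(P - 537) - 4246269) = (-894132 - 4242026)/(-163*(-448 - 537) - 4246269) = -5136158/(-163*(-985) - 4246269) = -5136158/(160555 - 4246269) = -5136158/(-4085714) = -5136158*(-1/4085714) = 2568079/2042857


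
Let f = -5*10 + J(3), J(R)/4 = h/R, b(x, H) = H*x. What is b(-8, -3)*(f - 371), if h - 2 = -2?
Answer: -10104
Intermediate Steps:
h = 0 (h = 2 - 2 = 0)
J(R) = 0 (J(R) = 4*(0/R) = 4*0 = 0)
f = -50 (f = -5*10 + 0 = -50 + 0 = -50)
b(-8, -3)*(f - 371) = (-3*(-8))*(-50 - 371) = 24*(-421) = -10104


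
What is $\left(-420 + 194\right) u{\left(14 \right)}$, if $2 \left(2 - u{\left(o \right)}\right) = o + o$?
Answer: $2712$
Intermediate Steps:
$u{\left(o \right)} = 2 - o$ ($u{\left(o \right)} = 2 - \frac{o + o}{2} = 2 - \frac{2 o}{2} = 2 - o$)
$\left(-420 + 194\right) u{\left(14 \right)} = \left(-420 + 194\right) \left(2 - 14\right) = - 226 \left(2 - 14\right) = \left(-226\right) \left(-12\right) = 2712$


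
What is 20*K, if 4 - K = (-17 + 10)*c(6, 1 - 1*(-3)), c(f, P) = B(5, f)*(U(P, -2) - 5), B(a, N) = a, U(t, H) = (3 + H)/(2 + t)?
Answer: -9910/3 ≈ -3303.3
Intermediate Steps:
U(t, H) = (3 + H)/(2 + t)
c(f, P) = -25 + 5/(2 + P) (c(f, P) = 5*((3 - 2)/(2 + P) - 5) = 5*(1/(2 + P) - 5) = 5*(-5 + 1/(2 + P)) = -25 + 5/(2 + P))
K = -991/6 (K = 4 - (-17 + 10)*5*(-9 - 5*(1 - 1*(-3)))/(2 + (1 - 1*(-3))) = 4 - (-7)*5*(-9 - 5*(1 + 3))/(2 + (1 + 3)) = 4 - (-7)*5*(-9 - 5*4)/(2 + 4) = 4 - (-7)*5*(-9 - 20)/6 = 4 - (-7)*5*(1/6)*(-29) = 4 - (-7)*(-145)/6 = 4 - 1*1015/6 = 4 - 1015/6 = -991/6 ≈ -165.17)
20*K = 20*(-991/6) = -9910/3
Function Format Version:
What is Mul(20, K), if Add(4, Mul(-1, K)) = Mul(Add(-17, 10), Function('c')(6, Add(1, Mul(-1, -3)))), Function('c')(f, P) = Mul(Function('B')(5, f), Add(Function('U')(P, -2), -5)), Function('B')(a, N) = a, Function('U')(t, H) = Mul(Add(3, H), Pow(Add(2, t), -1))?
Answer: Rational(-9910, 3) ≈ -3303.3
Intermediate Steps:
Function('U')(t, H) = Mul(Pow(Add(2, t), -1), Add(3, H))
Function('c')(f, P) = Add(-25, Mul(5, Pow(Add(2, P), -1))) (Function('c')(f, P) = Mul(5, Add(Mul(Pow(Add(2, P), -1), Add(3, -2)), -5)) = Mul(5, Add(Mul(Pow(Add(2, P), -1), 1), -5)) = Mul(5, Add(Pow(Add(2, P), -1), -5)) = Mul(5, Add(-5, Pow(Add(2, P), -1))) = Add(-25, Mul(5, Pow(Add(2, P), -1))))
K = Rational(-991, 6) (K = Add(4, Mul(-1, Mul(Add(-17, 10), Mul(5, Pow(Add(2, Add(1, Mul(-1, -3))), -1), Add(-9, Mul(-5, Add(1, Mul(-1, -3)))))))) = Add(4, Mul(-1, Mul(-7, Mul(5, Pow(Add(2, Add(1, 3)), -1), Add(-9, Mul(-5, Add(1, 3))))))) = Add(4, Mul(-1, Mul(-7, Mul(5, Pow(Add(2, 4), -1), Add(-9, Mul(-5, 4)))))) = Add(4, Mul(-1, Mul(-7, Mul(5, Pow(6, -1), Add(-9, -20))))) = Add(4, Mul(-1, Mul(-7, Mul(5, Rational(1, 6), -29)))) = Add(4, Mul(-1, Mul(-7, Rational(-145, 6)))) = Add(4, Mul(-1, Rational(1015, 6))) = Add(4, Rational(-1015, 6)) = Rational(-991, 6) ≈ -165.17)
Mul(20, K) = Mul(20, Rational(-991, 6)) = Rational(-9910, 3)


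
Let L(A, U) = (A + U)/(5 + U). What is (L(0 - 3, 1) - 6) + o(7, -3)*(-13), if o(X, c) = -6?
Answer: 215/3 ≈ 71.667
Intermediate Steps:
L(A, U) = (A + U)/(5 + U)
(L(0 - 3, 1) - 6) + o(7, -3)*(-13) = (((0 - 3) + 1)/(5 + 1) - 6) - 6*(-13) = ((-3 + 1)/6 - 6) + 78 = ((⅙)*(-2) - 6) + 78 = (-⅓ - 6) + 78 = -19/3 + 78 = 215/3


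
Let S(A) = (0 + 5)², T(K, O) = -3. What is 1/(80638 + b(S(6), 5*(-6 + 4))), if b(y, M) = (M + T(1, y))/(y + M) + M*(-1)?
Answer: 15/1209707 ≈ 1.2400e-5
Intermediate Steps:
S(A) = 25 (S(A) = 5² = 25)
b(y, M) = -M + (-3 + M)/(M + y) (b(y, M) = (M - 3)/(y + M) + M*(-1) = (-3 + M)/(M + y) - M = -M + (-3 + M)/(M + y))
1/(80638 + b(S(6), 5*(-6 + 4))) = 1/(80638 + (-3 + 5*(-6 + 4) - (5*(-6 + 4))² - 1*5*(-6 + 4)*25)/(5*(-6 + 4) + 25)) = 1/(80638 + (-3 + 5*(-2) - (5*(-2))² - 1*5*(-2)*25)/(5*(-2) + 25)) = 1/(80638 + (-3 - 10 - 1*(-10)² - 1*(-10)*25)/(-10 + 25)) = 1/(80638 + (-3 - 10 - 1*100 + 250)/15) = 1/(80638 + (-3 - 10 - 100 + 250)/15) = 1/(80638 + (1/15)*137) = 1/(80638 + 137/15) = 1/(1209707/15) = 15/1209707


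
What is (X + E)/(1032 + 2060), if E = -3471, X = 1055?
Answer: -604/773 ≈ -0.78137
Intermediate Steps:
(X + E)/(1032 + 2060) = (1055 - 3471)/(1032 + 2060) = -2416/3092 = -2416*1/3092 = -604/773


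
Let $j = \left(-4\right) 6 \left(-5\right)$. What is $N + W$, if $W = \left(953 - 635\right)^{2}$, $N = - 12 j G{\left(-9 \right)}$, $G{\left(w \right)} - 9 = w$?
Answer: $101124$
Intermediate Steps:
$G{\left(w \right)} = 9 + w$
$j = 120$ ($j = \left(-24\right) \left(-5\right) = 120$)
$N = 0$ ($N = \left(-12\right) 120 \left(9 - 9\right) = \left(-1440\right) 0 = 0$)
$W = 101124$ ($W = 318^{2} = 101124$)
$N + W = 0 + 101124 = 101124$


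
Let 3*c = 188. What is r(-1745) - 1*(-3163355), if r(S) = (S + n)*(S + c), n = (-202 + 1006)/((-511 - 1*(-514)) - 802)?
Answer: 14623424708/2397 ≈ 6.1007e+6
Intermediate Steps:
c = 188/3 (c = (1/3)*188 = 188/3 ≈ 62.667)
n = -804/799 (n = 804/((-511 + 514) - 802) = 804/(3 - 802) = 804/(-799) = 804*(-1/799) = -804/799 ≈ -1.0063)
r(S) = (-804/799 + S)*(188/3 + S) (r(S) = (S - 804/799)*(S + 188/3) = (-804/799 + S)*(188/3 + S))
r(-1745) - 1*(-3163355) = (-1072/17 + (-1745)**2 + (147800/2397)*(-1745)) - 1*(-3163355) = (-1072/17 + 3045025 - 257911000/2397) + 3163355 = 7040862773/2397 + 3163355 = 14623424708/2397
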